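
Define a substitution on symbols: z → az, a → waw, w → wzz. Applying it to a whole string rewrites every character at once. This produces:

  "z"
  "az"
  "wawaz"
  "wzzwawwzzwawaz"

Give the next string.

wzzazazwzzwawwzzwzzazazwzzwawwzzwawaz

Replace each of the 14 characters of wzzwawwzzwawaz in place — wzz az az wzz waw wzz wzz az az wzz waw wzz waw az — and concatenate.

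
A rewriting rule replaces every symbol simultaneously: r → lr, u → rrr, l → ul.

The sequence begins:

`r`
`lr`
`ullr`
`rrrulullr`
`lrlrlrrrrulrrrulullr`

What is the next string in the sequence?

Rewriting the 20 symbols of lrlrlrrrrulrrrulullr one by one yields ul lr ul lr ul lr lr lr lr rrr ul lr lr lr rrr ul rrr ul ul lr; concatenated:

ullrullrullrlrlrlrrrrullrlrlrrrrulrrrulullr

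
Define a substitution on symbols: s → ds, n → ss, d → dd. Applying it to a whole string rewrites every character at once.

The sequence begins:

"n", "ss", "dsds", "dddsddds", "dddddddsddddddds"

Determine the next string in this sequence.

Applying the rule to each of the 16 symbols of dddddddsddddddds gives the pieces dd dd dd dd dd dd dd ds dd dd dd dd dd dd dd ds, which concatenate to the answer.

dddddddddddddddsddddddddddddddds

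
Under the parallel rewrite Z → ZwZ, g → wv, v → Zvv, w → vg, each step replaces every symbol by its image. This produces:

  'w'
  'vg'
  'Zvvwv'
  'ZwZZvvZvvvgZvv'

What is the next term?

φ(ZwZZvvZvvvgZvv) expands symbol-by-symbol to ZwZ vg ZwZ ZwZ Zvv Zvv ZwZ Zvv Zvv Zvv wv ZwZ Zvv Zvv; joining the 14 pieces gives the next term.

ZwZvgZwZZwZZvvZvvZwZZvvZvvZvvwvZwZZvvZvv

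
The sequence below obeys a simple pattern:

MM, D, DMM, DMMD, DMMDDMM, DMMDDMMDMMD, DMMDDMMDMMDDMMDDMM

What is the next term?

From term 3 onward, concatenate the last term with the second-to-last: D·MM = DMM, DMM·D = DMMD, …
The next term joins DMMDDMMDMMDDMMDDMM and DMMDDMMDMMD.

DMMDDMMDMMDDMMDDMMDMMDDMMDMMD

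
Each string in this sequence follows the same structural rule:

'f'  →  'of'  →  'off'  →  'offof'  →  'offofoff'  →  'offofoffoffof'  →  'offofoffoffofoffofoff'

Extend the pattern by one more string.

offofoffoffofoffofoffoffofoffoffof

From term 3 onward, concatenate the last term with the second-to-last: of·f = off, off·of = offof, …
So term 8 is offofoffoffofoffofoff·offofoffoffof.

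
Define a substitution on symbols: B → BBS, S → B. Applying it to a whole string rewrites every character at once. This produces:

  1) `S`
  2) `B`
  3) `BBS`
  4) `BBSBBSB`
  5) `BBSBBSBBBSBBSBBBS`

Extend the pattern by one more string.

Replace each of the 17 characters of BBSBBSBBBSBBSBBBS in place — BBS BBS B BBS BBS B BBS BBS BBS B BBS BBS B BBS BBS BBS B — and concatenate.

BBSBBSBBBSBBSBBBSBBSBBSBBBSBBSBBBSBBSBBSB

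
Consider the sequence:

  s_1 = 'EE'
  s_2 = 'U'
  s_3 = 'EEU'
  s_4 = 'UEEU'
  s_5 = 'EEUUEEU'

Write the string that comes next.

This is a Fibonacci-style word recurrence s(k) = s(k−2)·s(k−1): e.g. EE·U = EEU.
The next term joins UEEU and EEUUEEU.

UEEUEEUUEEU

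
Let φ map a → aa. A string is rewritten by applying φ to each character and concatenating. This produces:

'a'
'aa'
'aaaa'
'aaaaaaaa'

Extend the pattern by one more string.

Expanding aaaaaaaa: a→aa, a→aa, a→aa, a→aa, a→aa, a→aa, a→aa, a→aa. Concatenated: aa aa aa aa aa aa aa aa.

aaaaaaaaaaaaaaaa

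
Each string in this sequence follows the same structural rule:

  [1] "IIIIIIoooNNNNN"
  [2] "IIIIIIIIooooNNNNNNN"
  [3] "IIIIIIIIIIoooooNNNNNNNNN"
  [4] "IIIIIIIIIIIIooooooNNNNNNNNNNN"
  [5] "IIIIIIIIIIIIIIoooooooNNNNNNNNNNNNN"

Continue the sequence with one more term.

IIIIIIIIIIIIIIIIooooooooNNNNNNNNNNNNNNN

Reading off run lengths: I runs 6, 8, 10, 12, 14; o runs 3, 4, 5, 6, 7; N runs 5, 7, 9, 11, 13 — each is linear in n, where the shown terms are n = 3, 4, 5, 6, 7.
Setting n = 8 gives 16, 8, 15 characters in each block.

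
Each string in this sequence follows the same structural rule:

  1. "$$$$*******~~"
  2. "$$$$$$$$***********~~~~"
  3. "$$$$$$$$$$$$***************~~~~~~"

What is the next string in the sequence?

Each string has the form $^{4n} *^{4n+3} ~^{2n} (n = 1, 2, …).
For the next term, n = 4, so the run lengths are 16, 19, 8.

$$$$$$$$$$$$$$$$*******************~~~~~~~~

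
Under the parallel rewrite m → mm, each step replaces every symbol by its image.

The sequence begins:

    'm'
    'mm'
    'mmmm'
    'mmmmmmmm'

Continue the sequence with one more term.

mmmmmmmmmmmmmmmm

Apply φ to mmmmmmmm symbol by symbol: m→mm, m→mm, m→mm, m→mm, m→mm, m→mm, m→mm, m→mm; joined: mm mm mm mm mm mm mm mm.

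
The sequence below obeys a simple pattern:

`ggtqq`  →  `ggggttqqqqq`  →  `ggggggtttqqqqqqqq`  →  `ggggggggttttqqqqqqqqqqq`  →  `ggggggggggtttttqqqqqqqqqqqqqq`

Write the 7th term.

Term n consists of 2n g's, followed by n t's, followed by 3n-1 q's (n = 1, 2, …).
For term 7, n = 7, so the run lengths are 14, 7, 20.

ggggggggggggggtttttttqqqqqqqqqqqqqqqqqqqq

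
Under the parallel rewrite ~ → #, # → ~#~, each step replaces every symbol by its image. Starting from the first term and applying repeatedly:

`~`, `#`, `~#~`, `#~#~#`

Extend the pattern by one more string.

Rewriting each symbol of #~#~#: #→~#~, ~→#, #→~#~, ~→#, #→~#~, which concatenates to ~#~ # ~#~ # ~#~.

~#~#~#~#~#~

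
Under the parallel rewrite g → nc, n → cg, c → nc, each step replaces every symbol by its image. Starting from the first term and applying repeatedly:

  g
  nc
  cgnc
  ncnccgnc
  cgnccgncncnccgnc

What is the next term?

Rewriting the 16 symbols of cgnccgncncnccgnc one by one yields nc nc cg nc nc nc cg nc cg nc cg nc nc nc cg nc; concatenated:

ncnccgncncnccgnccgnccgncncnccgnc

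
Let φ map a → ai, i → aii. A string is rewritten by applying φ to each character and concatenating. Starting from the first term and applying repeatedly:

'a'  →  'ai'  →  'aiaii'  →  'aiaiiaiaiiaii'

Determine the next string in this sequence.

Rewriting the 13 symbols of aiaiiaiaiiaii one by one yields ai aii ai aii aii ai aii ai aii aii ai aii aii; concatenated:

aiaiiaiaiiaiiaiaiiaiaiiaiiaiaiiaii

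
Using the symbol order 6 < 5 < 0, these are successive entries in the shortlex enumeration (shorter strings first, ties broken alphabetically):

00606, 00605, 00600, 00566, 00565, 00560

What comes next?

Find the rightmost character of 00560 below 0, bump it to the next letter, and reset everything to its right to 6.

00556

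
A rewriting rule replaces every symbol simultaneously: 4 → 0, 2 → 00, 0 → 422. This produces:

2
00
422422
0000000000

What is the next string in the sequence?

Apply φ to 0000000000 symbol by symbol: 0→422, 0→422, 0→422, 0→422, 0→422, 0→422, 0→422, 0→422, 0→422, 0→422; joined: 422 422 422 422 422 422 422 422 422 422.

422422422422422422422422422422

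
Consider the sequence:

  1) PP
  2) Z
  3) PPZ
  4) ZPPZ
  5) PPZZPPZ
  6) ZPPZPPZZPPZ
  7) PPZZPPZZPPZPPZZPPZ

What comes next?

From term 3 onward, concatenate the second-to-last term with the last: PP·Z = PPZ, Z·PPZ = ZPPZ, …
Continuing: ZPPZPPZZPPZ · PPZZPPZZPPZPPZZPPZ gives term 8.

ZPPZPPZZPPZPPZZPPZZPPZPPZZPPZ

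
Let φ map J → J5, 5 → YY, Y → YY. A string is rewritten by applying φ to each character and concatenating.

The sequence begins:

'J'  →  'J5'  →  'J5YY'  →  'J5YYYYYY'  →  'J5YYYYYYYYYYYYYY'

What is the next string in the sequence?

J5YYYYYYYYYYYYYYYYYYYYYYYYYYYYYY

Replace each of the 16 characters of J5YYYYYYYYYYYYYY in place — J5 YY YY YY YY YY YY YY YY YY YY YY YY YY YY YY — and concatenate.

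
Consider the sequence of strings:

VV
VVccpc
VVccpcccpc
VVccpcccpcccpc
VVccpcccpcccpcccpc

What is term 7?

The strings grow by a fixed suffix ccpc each time.
From VVccpcccpcccpcccpc, 2 further steps: VVccpcccpcccpcccpc → VVccpcccpcccpcccpcccpc → (answer).

VVccpcccpcccpcccpcccpcccpc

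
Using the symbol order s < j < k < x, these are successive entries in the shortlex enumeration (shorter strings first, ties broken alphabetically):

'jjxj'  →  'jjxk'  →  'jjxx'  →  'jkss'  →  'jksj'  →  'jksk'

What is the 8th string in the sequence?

Stepping forward 2 times from jksk: jksk → jksx, then the target.

jkjs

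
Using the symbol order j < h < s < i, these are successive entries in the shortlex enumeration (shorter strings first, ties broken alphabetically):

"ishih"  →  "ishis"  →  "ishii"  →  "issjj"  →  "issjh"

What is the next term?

Find the rightmost character of issjh below i, bump it to the next letter, and reset everything to its right to j.

issjs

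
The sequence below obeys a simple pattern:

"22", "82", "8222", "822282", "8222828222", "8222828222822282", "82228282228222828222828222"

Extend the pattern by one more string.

From term 3 onward, concatenate the last term with the second-to-last: 82·22 = 8222, 8222·82 = 822282, …
Continuing: 82228282228222828222828222 · 8222828222822282 gives term 8.

822282822282228282228282228222828222822282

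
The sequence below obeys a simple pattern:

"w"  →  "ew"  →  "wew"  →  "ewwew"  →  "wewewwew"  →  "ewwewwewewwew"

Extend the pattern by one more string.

Each term (from the third on) is the two preceding terms concatenated in order: term 3 = w·ew = wew.
Continuing: wewewwew · ewwewwewewwew gives term 7.

wewewwewewwewwewewwew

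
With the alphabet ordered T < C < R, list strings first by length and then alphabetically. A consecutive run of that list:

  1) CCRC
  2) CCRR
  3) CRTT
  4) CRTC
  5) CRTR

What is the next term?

CRCT

Treat CRTR as a base-3 numeral over the given alphabet and add one, carrying through any trailing R's.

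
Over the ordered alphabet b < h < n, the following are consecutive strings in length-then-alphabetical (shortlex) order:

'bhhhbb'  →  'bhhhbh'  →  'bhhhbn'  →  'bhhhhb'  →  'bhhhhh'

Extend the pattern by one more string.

Treat bhhhhh as a base-3 numeral over the given alphabet and add one, carrying through any trailing n's.

bhhhhn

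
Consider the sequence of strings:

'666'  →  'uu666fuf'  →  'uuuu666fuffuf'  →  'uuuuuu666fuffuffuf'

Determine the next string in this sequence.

s(k+1) = uu·s(k)·fuf, so each term gains uu as a prefix and fuf as a suffix.
Applying this once more to uuuuuu666fuffuffuf:

uuuuuuuu666fuffuffuffuf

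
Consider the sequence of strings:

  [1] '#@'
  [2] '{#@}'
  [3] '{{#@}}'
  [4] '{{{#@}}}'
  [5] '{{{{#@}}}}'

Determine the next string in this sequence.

Each term wraps the previous one in { on the left and } on the right.
Applying this once more to {{{{#@}}}}:

{{{{{#@}}}}}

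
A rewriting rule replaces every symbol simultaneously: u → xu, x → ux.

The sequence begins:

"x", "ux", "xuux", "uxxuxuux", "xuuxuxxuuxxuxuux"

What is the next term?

uxxuxuuxxuuxuxxuxuuxuxxuuxxuxuux

Replace each of the 16 characters of xuuxuxxuuxxuxuux in place — ux xu xu ux xu ux ux xu xu ux ux xu ux xu xu ux — and concatenate.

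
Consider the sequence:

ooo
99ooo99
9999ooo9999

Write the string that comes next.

Each term wraps the previous one in 99 on the left and 99 on the right.
Applying this once more to 9999ooo9999:

999999ooo999999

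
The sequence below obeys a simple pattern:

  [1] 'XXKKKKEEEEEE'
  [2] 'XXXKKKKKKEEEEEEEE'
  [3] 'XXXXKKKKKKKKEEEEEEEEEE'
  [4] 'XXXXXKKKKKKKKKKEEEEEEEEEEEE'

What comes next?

Each string has the form X^{n} K^{2n} E^{2n+2}, where the shown terms are n = 2, 3, 4, 5.
At n = 6 the blocks have lengths 6, 12, 14.

XXXXXXKKKKKKKKKKKKEEEEEEEEEEEEEE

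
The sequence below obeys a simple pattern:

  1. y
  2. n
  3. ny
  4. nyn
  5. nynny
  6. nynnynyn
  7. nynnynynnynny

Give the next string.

From term 3 onward, concatenate the last term with the second-to-last: n·y = ny, ny·n = nyn, …
The next term joins nynnynynnynny and nynnynyn.

nynnynynnynnynynnynyn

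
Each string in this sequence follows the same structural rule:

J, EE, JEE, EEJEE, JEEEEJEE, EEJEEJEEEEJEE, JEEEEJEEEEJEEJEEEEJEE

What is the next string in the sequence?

EEJEEJEEEEJEEJEEEEJEEEEJEEJEEEEJEE

This is a Fibonacci-style word recurrence s(k) = s(k−2)·s(k−1): e.g. J·EE = JEE.
The next term joins EEJEEJEEEEJEE and JEEEEJEEEEJEEJEEEEJEE.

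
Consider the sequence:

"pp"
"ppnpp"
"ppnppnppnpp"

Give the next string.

Every step duplicates the string with 'n' between the halves.
One more doubling of ppnppnppnpp gives the answer.

ppnppnppnppnppnppnppnpp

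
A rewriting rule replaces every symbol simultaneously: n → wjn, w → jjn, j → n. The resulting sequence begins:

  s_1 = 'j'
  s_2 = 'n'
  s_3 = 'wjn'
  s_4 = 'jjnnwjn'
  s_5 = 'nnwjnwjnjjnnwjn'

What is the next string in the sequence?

Rewriting the 15 symbols of nnwjnwjnjjnnwjn one by one yields wjn wjn jjn n wjn jjn n wjn n n wjn wjn jjn n wjn; concatenated:

wjnwjnjjnnwjnjjnnwjnnnwjnwjnjjnnwjn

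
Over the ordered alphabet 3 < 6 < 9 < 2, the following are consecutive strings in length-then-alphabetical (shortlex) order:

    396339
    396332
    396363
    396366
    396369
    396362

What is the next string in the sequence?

Find the rightmost character of 396362 below 2, bump it to the next letter, and reset everything to its right to 3.

396393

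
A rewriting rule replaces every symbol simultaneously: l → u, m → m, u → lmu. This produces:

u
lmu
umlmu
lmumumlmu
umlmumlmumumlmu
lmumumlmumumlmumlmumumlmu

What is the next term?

Rewriting the 25 symbols of lmumumlmumumlmumlmumumlmu one by one yields u m lmu m lmu m u m lmu m lmu m u m lmu m u m lmu m lmu m u m lmu; concatenated:

umlmumlmumumlmumlmumumlmumumlmumlmumumlmu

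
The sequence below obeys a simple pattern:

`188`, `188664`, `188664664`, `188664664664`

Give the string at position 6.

The strings grow by a fixed suffix 664 each time.
From 188664664664, 2 further steps: 188664664664 → 188664664664664 → (answer).

188664664664664664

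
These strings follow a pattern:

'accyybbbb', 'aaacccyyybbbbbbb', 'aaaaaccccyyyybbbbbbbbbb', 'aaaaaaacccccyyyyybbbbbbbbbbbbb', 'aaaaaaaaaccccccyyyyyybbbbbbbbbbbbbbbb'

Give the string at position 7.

The n-th term is 2n-1 a's then n+1 c's then n+1 y's then 3n+1 b's (n = 1, 2, …).
For term 7, n = 7, so the run lengths are 13, 8, 8, 22.

aaaaaaaaaaaaaccccccccyyyyyyyybbbbbbbbbbbbbbbbbbbbbb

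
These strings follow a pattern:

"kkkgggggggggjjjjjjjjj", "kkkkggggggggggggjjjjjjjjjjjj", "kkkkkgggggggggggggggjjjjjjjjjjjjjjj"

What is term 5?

Each string has the form k^{n} g^{3n} j^{3n}, where the shown terms are n = 3, 4, 5.
For term 5, n = 7, so the run lengths are 7, 21, 21.

kkkkkkkgggggggggggggggggggggjjjjjjjjjjjjjjjjjjjjj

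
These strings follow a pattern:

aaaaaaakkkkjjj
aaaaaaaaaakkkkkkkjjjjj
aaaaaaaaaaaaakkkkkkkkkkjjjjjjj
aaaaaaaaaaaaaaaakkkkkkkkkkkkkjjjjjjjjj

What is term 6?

aaaaaaaaaaaaaaaaaaaaaakkkkkkkkkkkkkkkkkkkjjjjjjjjjjjjj

The n-th term is 3n+1 a's then 3n-2 k's then 2n-1 j's, where the shown terms are n = 2, 3, 4, 5.
For term 6, n = 7, so the run lengths are 22, 19, 13.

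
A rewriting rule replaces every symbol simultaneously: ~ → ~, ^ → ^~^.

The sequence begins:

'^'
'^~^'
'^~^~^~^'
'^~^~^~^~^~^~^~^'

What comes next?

Rewriting the 15 symbols of ^~^~^~^~^~^~^~^ one by one yields ^~^ ~ ^~^ ~ ^~^ ~ ^~^ ~ ^~^ ~ ^~^ ~ ^~^ ~ ^~^; concatenated:

^~^~^~^~^~^~^~^~^~^~^~^~^~^~^~^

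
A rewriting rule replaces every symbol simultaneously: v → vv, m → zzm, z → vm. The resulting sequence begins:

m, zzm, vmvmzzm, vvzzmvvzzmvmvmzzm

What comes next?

Rewriting the 17 symbols of vvzzmvvzzmvmvmzzm one by one yields vv vv vm vm zzm vv vv vm vm zzm vv zzm vv zzm vm vm zzm; concatenated:

vvvvvmvmzzmvvvvvmvmzzmvvzzmvvzzmvmvmzzm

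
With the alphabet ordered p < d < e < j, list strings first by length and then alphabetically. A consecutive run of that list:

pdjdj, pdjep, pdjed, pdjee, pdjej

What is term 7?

pdjjd

Continuing the enumeration 2 steps past pdjej: pdjej → pdjjp → (answer).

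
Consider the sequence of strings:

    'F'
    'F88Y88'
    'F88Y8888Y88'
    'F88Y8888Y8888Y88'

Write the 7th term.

F88Y8888Y8888Y8888Y8888Y8888Y88

Every step adds 88Y88 to the end: s(k+1) = s(k)·88Y88.
From F88Y8888Y8888Y88, 3 further steps: F88Y8888Y8888Y88 → F88Y8888Y8888Y8888Y88 → F88Y8888Y8888Y8888Y8888Y88 → (answer).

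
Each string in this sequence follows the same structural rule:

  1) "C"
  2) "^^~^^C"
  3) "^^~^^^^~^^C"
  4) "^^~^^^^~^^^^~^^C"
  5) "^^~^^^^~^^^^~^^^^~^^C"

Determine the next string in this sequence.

The strings grow by a fixed prefix ^^~^^ each time.
One more step from ^^~^^^^~^^^^~^^^^~^^C gives the answer.

^^~^^^^~^^^^~^^^^~^^^^~^^C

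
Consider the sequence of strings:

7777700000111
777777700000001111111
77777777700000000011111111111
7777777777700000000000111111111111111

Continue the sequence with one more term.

The n-th term is 2n+3 7's then 2n+3 0's then 4n-1 1's (n = 1, 2, …).
At n = 5 the blocks have lengths 13, 13, 19.

777777777777700000000000001111111111111111111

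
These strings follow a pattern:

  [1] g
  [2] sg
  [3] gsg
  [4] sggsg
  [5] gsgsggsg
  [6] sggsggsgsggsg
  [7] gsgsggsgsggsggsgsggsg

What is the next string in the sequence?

Each term (from the third on) is the two preceding terms concatenated in order: term 3 = g·sg = gsg.
The next term joins sggsggsgsggsg and gsgsggsgsggsggsgsggsg.

sggsggsgsggsggsgsggsgsggsggsgsggsg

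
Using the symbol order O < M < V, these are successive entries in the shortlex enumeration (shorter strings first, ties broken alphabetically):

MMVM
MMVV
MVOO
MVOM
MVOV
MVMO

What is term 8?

MVMV

Advancing 2 positions from MVMO through MVMO → MVMM reaches term 8.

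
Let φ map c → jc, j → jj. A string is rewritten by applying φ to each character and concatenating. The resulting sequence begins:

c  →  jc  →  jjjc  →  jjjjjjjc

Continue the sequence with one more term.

jjjjjjjjjjjjjjjc

Expanding jjjjjjjc: j→jj, j→jj, j→jj, j→jj, j→jj, j→jj, j→jj, c→jc. Concatenated: jj jj jj jj jj jj jj jc.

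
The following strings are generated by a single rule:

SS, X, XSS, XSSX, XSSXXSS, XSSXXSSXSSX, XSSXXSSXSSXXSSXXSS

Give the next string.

Each term (from the third on) is the previous term followed by the one before it: term 3 = X·SS = XSS.
So term 8 is XSSXXSSXSSXXSSXXSS·XSSXXSSXSSX.

XSSXXSSXSSXXSSXXSSXSSXXSSXSSX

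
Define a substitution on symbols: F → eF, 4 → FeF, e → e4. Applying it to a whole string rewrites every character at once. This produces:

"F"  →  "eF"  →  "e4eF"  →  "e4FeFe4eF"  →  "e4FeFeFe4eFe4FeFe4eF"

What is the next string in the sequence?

e4FeFeFe4eFe4eFe4FeFe4eFe4FeFeFe4eFe4FeFe4eF

Applying the rule to each of the 20 symbols of e4FeFeFe4eFe4FeFe4eF gives the pieces e4 FeF eF e4 eF e4 eF e4 FeF e4 eF e4 FeF eF e4 eF e4 FeF e4 eF, which concatenate to the answer.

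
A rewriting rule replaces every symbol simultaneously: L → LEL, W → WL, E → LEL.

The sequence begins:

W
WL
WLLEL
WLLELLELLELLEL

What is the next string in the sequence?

WLLELLELLELLELLELLELLELLELLELLELLELLELLEL

φ(WLLELLELLELLEL) expands symbol-by-symbol to WL LEL LEL LEL LEL LEL LEL LEL LEL LEL LEL LEL LEL LEL; joining the 14 pieces gives the next term.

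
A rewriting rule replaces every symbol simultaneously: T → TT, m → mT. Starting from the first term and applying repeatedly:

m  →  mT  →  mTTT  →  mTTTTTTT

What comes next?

Rewriting each symbol of mTTTTTTT: m→mT, T→TT, T→TT, T→TT, T→TT, T→TT, T→TT, T→TT, which concatenates to mT TT TT TT TT TT TT TT.

mTTTTTTTTTTTTTTT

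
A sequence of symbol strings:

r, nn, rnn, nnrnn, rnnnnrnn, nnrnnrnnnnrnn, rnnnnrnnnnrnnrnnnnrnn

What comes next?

From term 3 onward, concatenate the second-to-last term with the last: r·nn = rnn, nn·rnn = nnrnn, …
Continuing: nnrnnrnnnnrnn · rnnnnrnnnnrnnrnnnnrnn gives term 8.

nnrnnrnnnnrnnrnnnnrnnnnrnnrnnnnrnn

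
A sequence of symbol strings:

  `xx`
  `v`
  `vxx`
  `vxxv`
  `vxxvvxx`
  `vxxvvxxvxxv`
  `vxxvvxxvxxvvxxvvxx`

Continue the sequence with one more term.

vxxvvxxvxxvvxxvvxxvxxvvxxvxxv

This is a Fibonacci-style word recurrence s(k) = s(k−1)·s(k−2): e.g. v·xx = vxx.
Continuing: vxxvvxxvxxvvxxvvxx · vxxvvxxvxxv gives term 8.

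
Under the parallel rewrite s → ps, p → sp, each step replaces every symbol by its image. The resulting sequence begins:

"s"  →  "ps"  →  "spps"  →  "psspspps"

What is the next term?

sppspssppsspspps

Rewriting each symbol of psspspps: p→sp, s→ps, s→ps, p→sp, s→ps, p→sp, p→sp, s→ps, which concatenates to sp ps ps sp ps sp sp ps.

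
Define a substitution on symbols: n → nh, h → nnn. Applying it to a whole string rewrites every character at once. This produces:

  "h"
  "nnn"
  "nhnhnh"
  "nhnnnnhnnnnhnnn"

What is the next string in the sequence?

Rewriting the 15 symbols of nhnnnnhnnnnhnnn one by one yields nh nnn nh nh nh nh nnn nh nh nh nh nnn nh nh nh; concatenated:

nhnnnnhnhnhnhnnnnhnhnhnhnnnnhnhnh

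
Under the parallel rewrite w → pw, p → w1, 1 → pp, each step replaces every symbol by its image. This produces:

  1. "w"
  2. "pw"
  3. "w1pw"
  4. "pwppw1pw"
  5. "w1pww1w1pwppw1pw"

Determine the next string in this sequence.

Replace each of the 16 characters of w1pww1w1pwppw1pw in place — pw pp w1 pw pw pp pw pp w1 pw w1 w1 pw pp w1 pw — and concatenate.

pwppw1pwpwpppwppw1pww1w1pwppw1pw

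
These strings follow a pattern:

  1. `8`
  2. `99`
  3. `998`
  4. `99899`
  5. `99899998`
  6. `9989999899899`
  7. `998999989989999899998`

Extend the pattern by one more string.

From term 3 onward, concatenate the last term with the second-to-last: 99·8 = 998, 998·99 = 99899, …
Continuing: 998999989989999899998 · 9989999899899 gives term 8.

9989999899899998999989989999899899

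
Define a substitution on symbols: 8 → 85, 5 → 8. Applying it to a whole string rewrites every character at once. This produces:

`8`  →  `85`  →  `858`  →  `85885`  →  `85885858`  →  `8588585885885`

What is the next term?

Rewriting the 13 symbols of 8588585885885 one by one yields 85 8 85 85 8 85 8 85 85 8 85 85 8; concatenated:

858858588588585885858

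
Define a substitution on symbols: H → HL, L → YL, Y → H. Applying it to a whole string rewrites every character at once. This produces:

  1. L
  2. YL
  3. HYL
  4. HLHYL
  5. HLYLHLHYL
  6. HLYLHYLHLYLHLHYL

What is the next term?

HLYLHYLHLHYLHLYLHYLHLYLHLHYL

Replace each of the 16 characters of HLYLHYLHLYLHLHYL in place — HL YL H YL HL H YL HL YL H YL HL YL HL H YL — and concatenate.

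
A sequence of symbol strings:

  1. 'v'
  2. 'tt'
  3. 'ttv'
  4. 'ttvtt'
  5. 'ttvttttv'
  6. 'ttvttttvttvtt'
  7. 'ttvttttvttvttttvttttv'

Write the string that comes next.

From term 3 onward, concatenate the last term with the second-to-last: tt·v = ttv, ttv·tt = ttvtt, …
So term 8 is ttvttttvttvttttvttttv·ttvttttvttvtt.

ttvttttvttvttttvttttvttvttttvttvtt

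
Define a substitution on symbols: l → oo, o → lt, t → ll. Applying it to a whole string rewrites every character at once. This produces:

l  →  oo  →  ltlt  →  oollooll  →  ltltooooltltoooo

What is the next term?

oolloollltltltltoolloollltltltlt

φ(ltltooooltltoooo) expands symbol-by-symbol to oo ll oo ll lt lt lt lt oo ll oo ll lt lt lt lt; joining the 16 pieces gives the next term.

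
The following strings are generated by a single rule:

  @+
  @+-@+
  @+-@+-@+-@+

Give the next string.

@+-@+-@+-@+-@+-@+-@+-@+

s(k+1) = s(k)·-·s(k) — each term doubles the last with '-' between the halves.
So the next term is two copies of @+-@+-@+-@+ with '-' between the halves.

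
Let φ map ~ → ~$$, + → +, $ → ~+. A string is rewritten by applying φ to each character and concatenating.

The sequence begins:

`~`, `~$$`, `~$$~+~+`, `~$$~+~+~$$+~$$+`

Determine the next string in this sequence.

~$$~+~+~$$+~$$+~$$~+~++~$$~+~++

φ(~$$~+~+~$$+~$$+) expands symbol-by-symbol to ~$$ ~+ ~+ ~$$ + ~$$ + ~$$ ~+ ~+ + ~$$ ~+ ~+ +; joining the 15 pieces gives the next term.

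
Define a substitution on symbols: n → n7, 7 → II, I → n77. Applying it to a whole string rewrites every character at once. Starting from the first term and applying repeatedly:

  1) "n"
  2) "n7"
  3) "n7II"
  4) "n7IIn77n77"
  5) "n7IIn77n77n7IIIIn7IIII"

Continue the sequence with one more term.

n7IIn77n77n7IIIIn7IIIIn7IIn77n77n77n77n7IIn77n77n77n77

φ(n7IIn77n77n7IIIIn7IIII) expands symbol-by-symbol to n7 II n77 n77 n7 II II n7 II II n7 II n77 n77 n77 n77 n7 II n77 n77 n77 n77; joining the 22 pieces gives the next term.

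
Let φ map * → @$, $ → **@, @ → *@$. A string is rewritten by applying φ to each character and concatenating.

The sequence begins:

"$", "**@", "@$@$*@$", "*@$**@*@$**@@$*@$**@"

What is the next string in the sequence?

Rewriting the 20 symbols of *@$**@*@$**@@$*@$**@ one by one yields @$ *@$ **@ @$ @$ *@$ @$ *@$ **@ @$ @$ *@$ *@$ **@ @$ *@$ **@ @$ @$ *@$; concatenated:

@$*@$**@@$@$*@$@$*@$**@@$@$*@$*@$**@@$*@$**@@$@$*@$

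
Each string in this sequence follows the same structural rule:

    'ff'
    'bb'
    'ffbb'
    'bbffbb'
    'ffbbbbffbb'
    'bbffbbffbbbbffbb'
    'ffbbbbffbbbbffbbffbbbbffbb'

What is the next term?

bbffbbffbbbbffbbffbbbbffbbbbffbbffbbbbffbb

Each term (from the third on) is the two preceding terms concatenated in order: term 3 = ff·bb = ffbb.
So term 8 is bbffbbffbbbbffbb·ffbbbbffbbbbffbbffbbbbffbb.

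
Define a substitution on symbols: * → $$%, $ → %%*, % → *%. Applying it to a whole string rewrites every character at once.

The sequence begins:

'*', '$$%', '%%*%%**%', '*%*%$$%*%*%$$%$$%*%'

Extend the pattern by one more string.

$$%*%$$%*%%%*%%**%$$%*%$$%*%%%*%%**%%%*%%**%$$%*%

Applying the rule to each of the 19 symbols of *%*%$$%*%*%$$%$$%*% gives the pieces $$% *% $$% *% %%* %%* *% $$% *% $$% *% %%* %%* *% %%* %%* *% $$% *%, which concatenate to the answer.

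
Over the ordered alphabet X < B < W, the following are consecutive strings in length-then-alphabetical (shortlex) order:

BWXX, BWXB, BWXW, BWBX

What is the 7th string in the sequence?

BWWX

Continuing the enumeration 3 steps past BWBX: BWBX → BWBB → BWBW → (answer).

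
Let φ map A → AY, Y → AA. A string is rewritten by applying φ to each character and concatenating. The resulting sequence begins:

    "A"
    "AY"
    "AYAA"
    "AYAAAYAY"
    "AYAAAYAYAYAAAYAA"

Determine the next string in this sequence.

AYAAAYAYAYAAAYAAAYAAAYAYAYAAAYAY

Applying the rule to each of the 16 symbols of AYAAAYAYAYAAAYAA gives the pieces AY AA AY AY AY AA AY AA AY AA AY AY AY AA AY AY, which concatenate to the answer.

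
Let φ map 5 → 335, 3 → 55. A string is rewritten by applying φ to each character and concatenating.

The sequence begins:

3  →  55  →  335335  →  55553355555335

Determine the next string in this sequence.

Replace each of the 14 characters of 55553355555335 in place — 335 335 335 335 55 55 335 335 335 335 335 55 55 335 — and concatenate.

33533533533555553353353353353355555335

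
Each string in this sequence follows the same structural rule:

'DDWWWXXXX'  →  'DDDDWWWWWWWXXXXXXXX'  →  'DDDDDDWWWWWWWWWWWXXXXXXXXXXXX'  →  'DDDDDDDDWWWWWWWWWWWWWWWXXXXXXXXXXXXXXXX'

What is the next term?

Reading off run lengths: D runs 2, 4, 6, 8; W runs 3, 7, 11, 15; X runs 4, 8, 12, 16 — each is linear in n (n = 1, 2, …).
Setting n = 5 gives 10, 19, 20 characters in each block.

DDDDDDDDDDWWWWWWWWWWWWWWWWWWWXXXXXXXXXXXXXXXXXXXX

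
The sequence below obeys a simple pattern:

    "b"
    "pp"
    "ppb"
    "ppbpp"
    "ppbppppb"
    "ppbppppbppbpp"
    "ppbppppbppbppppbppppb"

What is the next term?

This is a Fibonacci-style word recurrence s(k) = s(k−1)·s(k−2): e.g. pp·b = ppb.
So term 8 is ppbppppbppbppppbppppb·ppbppppbppbpp.

ppbppppbppbppppbppppbppbppppbppbpp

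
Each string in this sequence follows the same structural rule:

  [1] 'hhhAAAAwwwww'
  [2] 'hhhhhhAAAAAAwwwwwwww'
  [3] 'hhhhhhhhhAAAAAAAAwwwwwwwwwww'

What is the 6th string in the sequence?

The n-th term is 3n h's then 2n+2 A's then 3n+2 w's (n = 1, 2, …).
Setting n = 6 gives 18, 14, 20 characters in each block.

hhhhhhhhhhhhhhhhhhAAAAAAAAAAAAAAwwwwwwwwwwwwwwwwwwww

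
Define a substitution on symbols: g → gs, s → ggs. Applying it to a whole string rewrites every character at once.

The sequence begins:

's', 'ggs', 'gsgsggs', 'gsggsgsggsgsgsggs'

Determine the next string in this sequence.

Replace each of the 17 characters of gsggsgsggsgsgsggs in place — gs ggs gs gs ggs gs ggs gs gs ggs gs ggs gs ggs gs gs ggs — and concatenate.

gsggsgsgsggsgsggsgsgsggsgsggsgsggsgsgsggs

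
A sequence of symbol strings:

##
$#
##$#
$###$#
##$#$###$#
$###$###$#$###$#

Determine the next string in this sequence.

##$#$###$#$###$###$#$###$#

Each term (from the third on) is the two preceding terms concatenated in order: term 3 = ##·$# = ##$#.
The next term joins ##$#$###$# and $###$###$#$###$#.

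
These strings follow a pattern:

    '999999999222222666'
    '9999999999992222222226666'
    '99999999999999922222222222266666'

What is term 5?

9999999999999999999992222222222222222226666666

The n-th term is 3n+3 9's then 3n 2's then n+1 6's, where the shown terms are n = 2, 3, 4.
Setting n = 6 gives 21, 18, 7 characters in each block.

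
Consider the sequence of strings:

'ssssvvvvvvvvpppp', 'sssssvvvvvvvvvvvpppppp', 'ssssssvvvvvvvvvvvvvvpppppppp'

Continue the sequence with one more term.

sssssssvvvvvvvvvvvvvvvvvpppppppppp

Reading off run lengths: s runs 4, 5, 6; v runs 8, 11, 14; p runs 4, 6, 8 — each is linear in n, where the shown terms are n = 2, 3, 4.
Setting n = 5 gives 7, 17, 10 characters in each block.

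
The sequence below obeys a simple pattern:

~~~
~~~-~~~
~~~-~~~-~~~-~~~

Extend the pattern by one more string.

~~~-~~~-~~~-~~~-~~~-~~~-~~~-~~~

Each string is two copies of the previous one joined by '-'.
One more doubling of ~~~-~~~-~~~-~~~ gives the answer.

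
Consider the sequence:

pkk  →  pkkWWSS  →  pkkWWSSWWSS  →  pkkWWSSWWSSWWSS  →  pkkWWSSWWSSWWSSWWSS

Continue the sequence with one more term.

Each term is the previous one with WWSS appended.
One more step from pkkWWSSWWSSWWSSWWSS gives the answer.

pkkWWSSWWSSWWSSWWSSWWSS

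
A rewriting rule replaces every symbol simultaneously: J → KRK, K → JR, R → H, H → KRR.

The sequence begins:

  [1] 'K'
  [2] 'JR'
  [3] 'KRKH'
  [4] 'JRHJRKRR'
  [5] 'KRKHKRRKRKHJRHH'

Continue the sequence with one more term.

Applying the rule to each of the 15 symbols of KRKHKRRKRKHJRHH gives the pieces JR H JR KRR JR H H JR H JR KRR KRK H KRR KRR, which concatenate to the answer.

JRHJRKRRJRHHJRHJRKRRKRKHKRRKRR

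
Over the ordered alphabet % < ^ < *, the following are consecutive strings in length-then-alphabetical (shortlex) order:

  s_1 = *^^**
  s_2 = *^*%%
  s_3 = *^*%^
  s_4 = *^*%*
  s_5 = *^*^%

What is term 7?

Advancing 2 positions from *^*^% through *^*^% → *^*^^ reaches term 7.

*^*^*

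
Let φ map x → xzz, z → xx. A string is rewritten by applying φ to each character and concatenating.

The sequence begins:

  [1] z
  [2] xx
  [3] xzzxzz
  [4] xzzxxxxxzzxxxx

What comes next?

Rewriting the 14 symbols of xzzxxxxxzzxxxx one by one yields xzz xx xx xzz xzz xzz xzz xzz xx xx xzz xzz xzz xzz; concatenated:

xzzxxxxxzzxzzxzzxzzxzzxxxxxzzxzzxzzxzz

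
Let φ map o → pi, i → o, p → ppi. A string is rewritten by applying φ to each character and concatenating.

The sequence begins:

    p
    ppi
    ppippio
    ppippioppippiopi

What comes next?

Applying the rule to each of the 16 symbols of ppippioppippiopi gives the pieces ppi ppi o ppi ppi o pi ppi ppi o ppi ppi o pi ppi o, which concatenate to the answer.

ppippioppippiopippippioppippiopippio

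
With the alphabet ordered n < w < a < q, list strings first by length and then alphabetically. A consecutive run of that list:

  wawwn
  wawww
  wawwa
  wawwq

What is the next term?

The successor of wawwq increments the rightmost position that isn't already q and resets every position after it to n.

wawan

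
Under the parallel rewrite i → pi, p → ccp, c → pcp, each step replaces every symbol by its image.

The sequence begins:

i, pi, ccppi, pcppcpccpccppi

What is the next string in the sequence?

φ(pcppcpccpccppi) expands symbol-by-symbol to ccp pcp ccp ccp pcp ccp pcp pcp ccp pcp pcp ccp ccp pi; joining the 14 pieces gives the next term.

ccppcpccpccppcpccppcppcpccppcppcpccpccppi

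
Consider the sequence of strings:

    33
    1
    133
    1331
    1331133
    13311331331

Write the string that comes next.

This is a Fibonacci-style word recurrence s(k) = s(k−1)·s(k−2): e.g. 1·33 = 133.
So term 7 is 13311331331·1331133.

133113313311331133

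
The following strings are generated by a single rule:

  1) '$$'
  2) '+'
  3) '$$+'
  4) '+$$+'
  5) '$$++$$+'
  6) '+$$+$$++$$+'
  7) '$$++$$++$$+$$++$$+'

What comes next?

This is a Fibonacci-style word recurrence s(k) = s(k−2)·s(k−1): e.g. $$·+ = $$+.
Continuing: +$$+$$++$$+ · $$++$$++$$+$$++$$+ gives term 8.

+$$+$$++$$+$$++$$++$$+$$++$$+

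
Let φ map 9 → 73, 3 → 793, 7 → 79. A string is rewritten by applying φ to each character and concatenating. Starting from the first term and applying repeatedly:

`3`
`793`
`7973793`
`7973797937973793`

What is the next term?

Replace each of the 16 characters of 7973797937973793 in place — 79 73 79 793 79 73 79 73 793 79 73 79 793 79 73 793 — and concatenate.

797379793797379737937973797937973793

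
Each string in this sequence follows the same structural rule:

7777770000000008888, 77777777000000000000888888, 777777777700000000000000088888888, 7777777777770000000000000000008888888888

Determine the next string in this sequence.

Each string has the form 7^{2n} 0^{3n} 8^{2n-2}, where the shown terms are n = 3, 4, 5, 6.
Setting n = 7 gives 14, 21, 12 characters in each block.

77777777777777000000000000000000000888888888888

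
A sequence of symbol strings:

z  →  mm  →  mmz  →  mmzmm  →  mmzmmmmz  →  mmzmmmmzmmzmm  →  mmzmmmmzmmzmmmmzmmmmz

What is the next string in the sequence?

mmzmmmmzmmzmmmmzmmmmzmmzmmmmzmmzmm

From term 3 onward, concatenate the last term with the second-to-last: mm·z = mmz, mmz·mm = mmzmm, …
The next term joins mmzmmmmzmmzmmmmzmmmmz and mmzmmmmzmmzmm.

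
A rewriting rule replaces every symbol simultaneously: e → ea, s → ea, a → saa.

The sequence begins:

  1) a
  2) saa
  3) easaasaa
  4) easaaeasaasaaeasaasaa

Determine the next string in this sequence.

Rewriting the 21 symbols of easaaeasaasaaeasaasaa one by one yields ea saa ea saa saa ea saa ea saa saa ea saa saa ea saa ea saa saa ea saa saa; concatenated:

easaaeasaasaaeasaaeasaasaaeasaasaaeasaaeasaasaaeasaasaa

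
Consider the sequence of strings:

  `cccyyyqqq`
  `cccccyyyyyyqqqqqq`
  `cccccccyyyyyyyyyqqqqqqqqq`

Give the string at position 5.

Each string has the form c^{2n+1} y^{3n} q^{3n} (n = 1, 2, …).
At n = 5 the blocks have lengths 11, 15, 15.

cccccccccccyyyyyyyyyyyyyyyqqqqqqqqqqqqqqq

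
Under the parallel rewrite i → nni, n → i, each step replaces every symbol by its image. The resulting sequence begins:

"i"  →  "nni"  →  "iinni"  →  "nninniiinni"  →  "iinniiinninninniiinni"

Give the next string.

Rewriting the 21 symbols of iinniiinninninniiinni one by one yields nni nni i i nni nni nni i i nni i i nni i i nni nni nni i i nni; concatenated:

nninniiinninninniiinniiinniiinninninniiinni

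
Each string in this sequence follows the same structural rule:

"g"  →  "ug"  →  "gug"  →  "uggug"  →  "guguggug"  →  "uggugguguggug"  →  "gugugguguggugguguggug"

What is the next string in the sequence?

ugguggugugguggugugguguggugguguggug

This is a Fibonacci-style word recurrence s(k) = s(k−2)·s(k−1): e.g. g·ug = gug.
Continuing: uggugguguggug · gugugguguggugguguggug gives term 8.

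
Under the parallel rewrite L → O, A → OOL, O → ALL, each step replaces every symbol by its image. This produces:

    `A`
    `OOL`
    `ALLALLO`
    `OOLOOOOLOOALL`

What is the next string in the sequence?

φ(OOLOOOOLOOALL) expands symbol-by-symbol to ALL ALL O ALL ALL ALL ALL O ALL ALL OOL O O; joining the 13 pieces gives the next term.

ALLALLOALLALLALLALLOALLALLOOLOO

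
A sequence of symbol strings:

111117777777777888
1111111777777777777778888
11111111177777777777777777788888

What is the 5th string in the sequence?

Each string has the form 1^{2n-1} 7^{4n-2} 8^{n}, where the shown terms are n = 3, 4, 5.
At n = 7 the blocks have lengths 13, 26, 7.

1111111111111777777777777777777777777778888888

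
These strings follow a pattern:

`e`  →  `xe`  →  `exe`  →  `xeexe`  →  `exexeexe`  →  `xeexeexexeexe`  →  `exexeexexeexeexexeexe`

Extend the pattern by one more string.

From term 3 onward, concatenate the second-to-last term with the last: e·xe = exe, xe·exe = xeexe, …
The next term joins xeexeexexeexe and exexeexexeexeexexeexe.

xeexeexexeexeexexeexexeexeexexeexe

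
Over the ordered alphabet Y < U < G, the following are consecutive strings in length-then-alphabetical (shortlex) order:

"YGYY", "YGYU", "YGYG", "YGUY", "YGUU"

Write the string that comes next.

Treat YGUU as a base-3 numeral over the given alphabet and add one, carrying through any trailing G's.

YGUG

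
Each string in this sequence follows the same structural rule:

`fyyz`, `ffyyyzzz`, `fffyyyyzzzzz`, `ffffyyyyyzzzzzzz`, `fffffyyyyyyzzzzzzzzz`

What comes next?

ffffffyyyyyyyzzzzzzzzzzz

Each string has the form f^{n} y^{n+1} z^{2n-1} (n = 1, 2, …).
For the next term, n = 6, so the run lengths are 6, 7, 11.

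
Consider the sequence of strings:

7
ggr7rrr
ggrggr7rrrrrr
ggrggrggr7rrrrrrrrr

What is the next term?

Each term wraps the previous one in ggr on the left and rrr on the right.
Applying this once more to ggrggrggr7rrrrrrrrr:

ggrggrggrggr7rrrrrrrrrrrr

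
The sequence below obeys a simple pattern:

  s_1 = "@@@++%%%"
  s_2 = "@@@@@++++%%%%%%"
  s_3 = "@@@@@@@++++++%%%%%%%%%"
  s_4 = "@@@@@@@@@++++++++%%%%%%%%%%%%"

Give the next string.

Each string has the form @^{2n+1} +^{2n} %^{3n} (n = 1, 2, …).
At n = 5 the blocks have lengths 11, 10, 15.

@@@@@@@@@@@++++++++++%%%%%%%%%%%%%%%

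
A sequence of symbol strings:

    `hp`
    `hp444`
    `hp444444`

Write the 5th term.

hp444444444444

Each term is the previous one with 444 appended.
From hp444444, 2 further steps: hp444444 → hp444444444 → (answer).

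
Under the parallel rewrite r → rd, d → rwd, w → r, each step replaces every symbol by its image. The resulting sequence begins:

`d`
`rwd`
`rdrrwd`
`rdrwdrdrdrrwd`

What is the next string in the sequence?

rdrwdrdrrwdrdrwdrdrwdrdrdrrwd

φ(rdrwdrdrdrrwd) expands symbol-by-symbol to rd rwd rd r rwd rd rwd rd rwd rd rd r rwd; joining the 13 pieces gives the next term.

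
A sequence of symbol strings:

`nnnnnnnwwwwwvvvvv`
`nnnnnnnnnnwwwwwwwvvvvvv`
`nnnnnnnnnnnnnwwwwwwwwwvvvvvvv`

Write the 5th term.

nnnnnnnnnnnnnnnnnnnwwwwwwwwwwwwwvvvvvvvvv

Term n consists of 3n+1 n's, followed by 2n+1 w's, followed by n+3 v's, where the shown terms are n = 2, 3, 4.
At n = 6 the blocks have lengths 19, 13, 9.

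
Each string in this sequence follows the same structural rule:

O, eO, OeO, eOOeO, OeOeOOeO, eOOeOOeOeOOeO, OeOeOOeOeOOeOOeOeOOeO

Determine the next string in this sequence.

eOOeOOeOeOOeOOeOeOOeOeOOeOOeOeOOeO

Each term (from the third on) is the two preceding terms concatenated in order: term 3 = O·eO = OeO.
The next term joins eOOeOOeOeOOeO and OeOeOOeOeOOeOOeOeOOeO.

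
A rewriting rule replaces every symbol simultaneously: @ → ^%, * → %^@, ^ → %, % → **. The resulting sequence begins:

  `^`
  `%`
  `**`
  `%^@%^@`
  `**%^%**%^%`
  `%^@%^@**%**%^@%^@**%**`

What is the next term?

Rewriting the 22 symbols of %^@%^@**%**%^@%^@**%** one by one yields ** % ^% ** % ^% %^@ %^@ ** %^@ %^@ ** % ^% ** % ^% %^@ %^@ ** %^@ %^@; concatenated:

**%^%**%^%%^@%^@**%^@%^@**%^%**%^%%^@%^@**%^@%^@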